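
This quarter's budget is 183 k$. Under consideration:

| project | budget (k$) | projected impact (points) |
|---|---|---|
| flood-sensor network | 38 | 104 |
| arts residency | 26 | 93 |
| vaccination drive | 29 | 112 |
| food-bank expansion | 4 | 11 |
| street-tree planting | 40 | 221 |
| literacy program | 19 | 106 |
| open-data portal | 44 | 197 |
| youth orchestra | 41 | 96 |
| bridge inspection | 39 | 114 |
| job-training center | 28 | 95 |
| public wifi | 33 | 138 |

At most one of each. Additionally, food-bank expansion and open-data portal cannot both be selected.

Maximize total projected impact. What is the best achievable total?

776

By projected impact per k$: literacy program 5.58, street-tree planting 5.53, open-data portal 4.48 lead.
Best packing: street-tree planting + literacy program + open-data portal + bridge inspection + public wifi — 175 k$, 776 total.
That's the maximum — no feasible swap from here does better than 776.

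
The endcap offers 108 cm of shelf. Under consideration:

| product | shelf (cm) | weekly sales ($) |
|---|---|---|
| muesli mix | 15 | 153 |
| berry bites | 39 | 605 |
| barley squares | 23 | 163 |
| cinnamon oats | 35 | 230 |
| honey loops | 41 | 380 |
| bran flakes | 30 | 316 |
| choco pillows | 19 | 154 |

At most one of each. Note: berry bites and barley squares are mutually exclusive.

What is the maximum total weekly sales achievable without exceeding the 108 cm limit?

1228

Taking muesli mix + berry bites + bran flakes + choco pillows: 103 cm used, 1228 in weekly sales.
That's the maximum — no feasible swap from here does better than 1228.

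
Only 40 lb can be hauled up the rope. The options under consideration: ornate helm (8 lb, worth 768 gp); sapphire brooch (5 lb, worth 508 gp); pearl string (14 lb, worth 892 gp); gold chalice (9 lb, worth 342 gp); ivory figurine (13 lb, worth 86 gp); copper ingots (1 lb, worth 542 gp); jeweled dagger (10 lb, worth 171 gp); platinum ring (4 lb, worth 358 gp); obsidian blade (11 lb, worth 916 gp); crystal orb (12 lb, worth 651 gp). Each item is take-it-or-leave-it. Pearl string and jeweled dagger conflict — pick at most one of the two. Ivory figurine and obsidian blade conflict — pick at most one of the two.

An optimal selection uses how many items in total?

Best achievable value is 3626.
For example ornate helm + sapphire brooch + pearl string + copper ingots + obsidian blade achieves it, using 39 lb.
All optima have 5 items.

5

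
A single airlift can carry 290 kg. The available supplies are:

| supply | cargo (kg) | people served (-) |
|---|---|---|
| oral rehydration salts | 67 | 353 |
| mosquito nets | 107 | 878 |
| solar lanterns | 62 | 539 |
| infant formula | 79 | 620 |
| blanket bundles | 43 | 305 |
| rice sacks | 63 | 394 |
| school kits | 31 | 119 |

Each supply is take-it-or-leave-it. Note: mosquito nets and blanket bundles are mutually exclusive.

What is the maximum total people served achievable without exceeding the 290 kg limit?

2156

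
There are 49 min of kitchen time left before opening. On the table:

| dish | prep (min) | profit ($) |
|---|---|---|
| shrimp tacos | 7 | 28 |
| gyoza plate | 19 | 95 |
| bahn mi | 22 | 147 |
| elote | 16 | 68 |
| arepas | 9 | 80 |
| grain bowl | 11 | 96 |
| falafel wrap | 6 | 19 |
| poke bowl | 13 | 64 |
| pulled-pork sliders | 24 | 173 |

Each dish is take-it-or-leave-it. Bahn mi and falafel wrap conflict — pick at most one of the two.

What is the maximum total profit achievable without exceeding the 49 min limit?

A density-first pass picks arepas + grain bowl + pulled-pork sliders — 349 at 44 min.
Replace pulled-pork sliders with shrimp tacos + bahn mi: the trade gains 2 net, giving 351 at 49 min.
No other feasible combination exceeds 351.

351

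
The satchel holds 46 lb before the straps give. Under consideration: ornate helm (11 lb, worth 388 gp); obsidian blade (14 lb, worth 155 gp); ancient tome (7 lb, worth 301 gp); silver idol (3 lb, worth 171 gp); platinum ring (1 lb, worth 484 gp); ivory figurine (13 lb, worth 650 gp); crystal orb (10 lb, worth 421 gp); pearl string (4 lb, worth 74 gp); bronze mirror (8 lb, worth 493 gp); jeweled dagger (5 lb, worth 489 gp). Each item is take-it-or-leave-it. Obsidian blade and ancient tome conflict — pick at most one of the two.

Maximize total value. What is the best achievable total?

2838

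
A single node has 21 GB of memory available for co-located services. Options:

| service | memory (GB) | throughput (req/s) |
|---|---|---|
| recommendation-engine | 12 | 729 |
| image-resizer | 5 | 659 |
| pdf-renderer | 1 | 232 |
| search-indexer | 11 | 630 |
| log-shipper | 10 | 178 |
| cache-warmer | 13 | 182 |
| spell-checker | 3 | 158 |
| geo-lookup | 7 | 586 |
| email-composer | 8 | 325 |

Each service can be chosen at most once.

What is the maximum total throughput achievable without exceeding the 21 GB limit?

1802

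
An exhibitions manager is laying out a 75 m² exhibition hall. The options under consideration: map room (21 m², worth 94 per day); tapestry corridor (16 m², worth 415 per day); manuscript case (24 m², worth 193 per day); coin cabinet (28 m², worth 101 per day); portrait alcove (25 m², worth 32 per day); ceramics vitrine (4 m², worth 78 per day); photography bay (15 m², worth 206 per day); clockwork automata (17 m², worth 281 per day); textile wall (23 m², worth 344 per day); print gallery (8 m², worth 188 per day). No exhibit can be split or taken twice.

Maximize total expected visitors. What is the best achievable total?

1324

Filling by ratio: tapestry corridor + ceramics vitrine + clockwork automata + textile wall + print gallery for 1306, with 7 m² left unused.
Dropping print gallery frees 8 m²; slotting in photography bay (15 m²) lifts the total to 1324 at 75 m².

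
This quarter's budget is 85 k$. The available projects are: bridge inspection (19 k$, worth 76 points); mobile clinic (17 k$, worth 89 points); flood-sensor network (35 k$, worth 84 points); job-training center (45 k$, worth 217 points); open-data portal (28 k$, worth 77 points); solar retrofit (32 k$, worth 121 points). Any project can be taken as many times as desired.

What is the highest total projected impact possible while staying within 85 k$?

Ranking by ratio (projected impact/k$): mobile clinic 5.24, job-training center 4.82, bridge inspection 4.00.
Best packing: 5×mobile clinic — 85 k$, 445 total.
Every other selection either busts 85 k$ or fails to beat 445.

445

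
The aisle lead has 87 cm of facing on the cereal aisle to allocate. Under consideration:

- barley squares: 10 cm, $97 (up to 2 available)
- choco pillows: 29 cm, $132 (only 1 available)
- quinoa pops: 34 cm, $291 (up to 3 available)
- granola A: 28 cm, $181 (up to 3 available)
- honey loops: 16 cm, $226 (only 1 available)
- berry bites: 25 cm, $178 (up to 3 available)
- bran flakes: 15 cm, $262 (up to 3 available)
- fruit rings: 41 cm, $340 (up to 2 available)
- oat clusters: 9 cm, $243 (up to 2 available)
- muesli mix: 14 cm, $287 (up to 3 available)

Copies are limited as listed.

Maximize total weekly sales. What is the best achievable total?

Density check — oat clusters 27.00, muesli mix 20.50, bran flakes 17.47, honey loops 14.12 are the best per cm.
Best packing: barley squares + bran flakes + 2×oat clusters + 3×muesli mix — 85 cm, 1706 total.
No other feasible combination exceeds 1706.

1706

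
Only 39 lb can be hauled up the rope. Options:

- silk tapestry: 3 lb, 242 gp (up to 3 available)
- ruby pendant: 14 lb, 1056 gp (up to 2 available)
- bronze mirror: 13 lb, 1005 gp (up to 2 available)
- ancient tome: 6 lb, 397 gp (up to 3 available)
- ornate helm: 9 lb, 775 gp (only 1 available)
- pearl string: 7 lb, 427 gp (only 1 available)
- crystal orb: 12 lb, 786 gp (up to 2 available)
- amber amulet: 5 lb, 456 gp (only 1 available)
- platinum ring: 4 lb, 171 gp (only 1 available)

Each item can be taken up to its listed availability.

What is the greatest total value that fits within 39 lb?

Density check — amber amulet 91.20, ornate helm 86.11, silk tapestry 80.67, bronze mirror 77.31 are the best per lb.
A density-first pass picks 3×silk tapestry + bronze mirror + ornate helm + amber amulet — 2962 at 36 lb.
Replace silk tapestry with ancient tome: the trade gains 155 net, giving 3117 at 39 lb.

3117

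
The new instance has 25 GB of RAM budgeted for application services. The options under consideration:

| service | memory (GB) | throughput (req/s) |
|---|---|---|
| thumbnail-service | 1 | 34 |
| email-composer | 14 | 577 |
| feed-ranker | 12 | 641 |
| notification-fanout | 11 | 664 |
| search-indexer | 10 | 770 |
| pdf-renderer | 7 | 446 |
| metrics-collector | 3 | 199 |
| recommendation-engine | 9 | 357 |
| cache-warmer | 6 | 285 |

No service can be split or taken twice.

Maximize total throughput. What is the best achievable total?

1667

A density-first pass picks thumbnail-service + search-indexer + pdf-renderer + metrics-collector — 1449 at 21 GB.
Replace pdf-renderer with notification-fanout: the trade gains 218 net, giving 1667 at 25 GB.
The closest alternative, notification-fanout + search-indexer + metrics-collector, reaches only 1633.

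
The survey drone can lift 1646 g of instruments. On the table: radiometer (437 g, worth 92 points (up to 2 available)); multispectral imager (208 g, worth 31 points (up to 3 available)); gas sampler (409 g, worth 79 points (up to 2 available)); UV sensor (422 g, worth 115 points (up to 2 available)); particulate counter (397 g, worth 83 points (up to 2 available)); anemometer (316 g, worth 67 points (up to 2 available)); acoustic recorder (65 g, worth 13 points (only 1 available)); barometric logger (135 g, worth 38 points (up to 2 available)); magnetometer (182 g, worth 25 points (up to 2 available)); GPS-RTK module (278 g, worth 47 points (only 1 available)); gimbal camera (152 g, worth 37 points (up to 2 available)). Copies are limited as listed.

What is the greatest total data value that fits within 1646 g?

411

Density check — barometric logger 0.28, UV sensor 0.27, gimbal camera 0.24 are the best per g.
The ratio heuristic lands on 2×UV sensor + acoustic recorder + 2×barometric logger + 2×gimbal camera (393) but leaves 163 g idle.
Dropping acoustic recorder frees 65 g; slotting in multispectral imager (208 g) lifts the total to 411 at 1626 g.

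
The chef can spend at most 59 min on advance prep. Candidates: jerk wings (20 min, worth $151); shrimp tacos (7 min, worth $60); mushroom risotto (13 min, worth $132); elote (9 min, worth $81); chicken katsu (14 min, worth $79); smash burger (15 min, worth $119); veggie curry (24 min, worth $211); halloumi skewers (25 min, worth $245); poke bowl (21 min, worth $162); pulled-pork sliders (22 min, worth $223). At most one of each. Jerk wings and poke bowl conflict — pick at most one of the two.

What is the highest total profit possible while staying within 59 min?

Filling by ratio: shrimp tacos + mushroom risotto + elote + pulled-pork sliders for 496, with 8 min left unused.
The 16 min tied up in shrimp tacos and elote is better spent on veggie curry — total rises to 566 (59 min).
Next best is mushroom risotto + elote + smash burger + pulled-pork sliders at 555 (59 min) — short by 11.

566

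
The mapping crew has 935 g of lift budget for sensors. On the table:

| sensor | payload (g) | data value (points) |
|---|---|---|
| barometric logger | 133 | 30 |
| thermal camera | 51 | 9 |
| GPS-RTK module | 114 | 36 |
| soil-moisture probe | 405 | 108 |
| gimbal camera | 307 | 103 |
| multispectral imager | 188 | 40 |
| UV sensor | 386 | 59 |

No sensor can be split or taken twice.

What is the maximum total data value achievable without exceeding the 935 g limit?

Thermal camera + GPS-RTK module + soil-moisture probe + gimbal camera uses 877 of the 935 g and totals 256.
Next best is soil-moisture probe + gimbal camera + multispectral imager at 251 (900 g) — short by 5.

256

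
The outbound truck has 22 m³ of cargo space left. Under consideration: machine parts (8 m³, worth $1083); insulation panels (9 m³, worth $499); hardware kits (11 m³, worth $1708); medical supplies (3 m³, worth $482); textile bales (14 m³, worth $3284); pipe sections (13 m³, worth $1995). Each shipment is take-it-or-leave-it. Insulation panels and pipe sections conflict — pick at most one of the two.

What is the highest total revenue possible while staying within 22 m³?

4367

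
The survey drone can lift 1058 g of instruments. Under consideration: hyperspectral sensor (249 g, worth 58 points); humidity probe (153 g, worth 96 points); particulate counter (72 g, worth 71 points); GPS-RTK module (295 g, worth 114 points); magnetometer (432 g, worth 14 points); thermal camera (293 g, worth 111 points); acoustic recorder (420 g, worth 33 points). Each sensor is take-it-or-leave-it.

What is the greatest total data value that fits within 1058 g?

Taking humidity probe + particulate counter + GPS-RTK module + thermal camera: 813 g used, 392 in data value.
Nothing else within 1058 g beats 392.

392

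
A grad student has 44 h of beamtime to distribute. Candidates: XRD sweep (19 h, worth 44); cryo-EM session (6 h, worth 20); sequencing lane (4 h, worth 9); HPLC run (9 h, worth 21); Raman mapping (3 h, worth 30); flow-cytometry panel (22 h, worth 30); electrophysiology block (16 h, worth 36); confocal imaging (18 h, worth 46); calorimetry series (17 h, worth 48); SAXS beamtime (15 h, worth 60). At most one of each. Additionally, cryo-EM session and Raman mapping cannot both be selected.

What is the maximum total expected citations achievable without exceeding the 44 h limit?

Taking HPLC run + Raman mapping + calorimetry series + SAXS beamtime: 44 h used, 159 in expected citations.

159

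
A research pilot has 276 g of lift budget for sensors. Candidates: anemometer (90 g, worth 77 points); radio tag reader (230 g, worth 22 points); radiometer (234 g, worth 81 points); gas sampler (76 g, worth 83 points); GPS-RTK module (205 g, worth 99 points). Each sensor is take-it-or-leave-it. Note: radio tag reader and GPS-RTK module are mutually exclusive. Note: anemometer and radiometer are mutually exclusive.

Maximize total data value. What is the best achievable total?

The ratio ordering already packs tightly: anemometer + gas sampler, 166 g, 160.

160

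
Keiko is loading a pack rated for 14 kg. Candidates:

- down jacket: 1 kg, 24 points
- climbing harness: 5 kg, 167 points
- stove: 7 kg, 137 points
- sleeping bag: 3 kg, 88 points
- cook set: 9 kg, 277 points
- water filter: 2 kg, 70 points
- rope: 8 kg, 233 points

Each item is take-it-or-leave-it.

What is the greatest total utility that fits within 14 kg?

444

Taking the top-ratio items first gives down jacket + climbing harness + sleeping bag + water filter for 349 (11 kg).
Replace down jacket and sleeping bag and water filter with cook set: the trade gains 95 net, giving 444 at 14 kg.
An exhaustive check of the 128 subsets confirms 444.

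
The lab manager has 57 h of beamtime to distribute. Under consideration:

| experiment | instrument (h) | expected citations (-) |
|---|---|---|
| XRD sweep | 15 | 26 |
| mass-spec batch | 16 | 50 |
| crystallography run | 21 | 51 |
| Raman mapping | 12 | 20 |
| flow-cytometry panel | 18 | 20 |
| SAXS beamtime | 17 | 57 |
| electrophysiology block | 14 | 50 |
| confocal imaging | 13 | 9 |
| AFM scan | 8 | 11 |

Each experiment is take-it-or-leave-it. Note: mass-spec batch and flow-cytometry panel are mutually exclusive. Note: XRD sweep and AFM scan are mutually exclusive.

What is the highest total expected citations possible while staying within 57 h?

168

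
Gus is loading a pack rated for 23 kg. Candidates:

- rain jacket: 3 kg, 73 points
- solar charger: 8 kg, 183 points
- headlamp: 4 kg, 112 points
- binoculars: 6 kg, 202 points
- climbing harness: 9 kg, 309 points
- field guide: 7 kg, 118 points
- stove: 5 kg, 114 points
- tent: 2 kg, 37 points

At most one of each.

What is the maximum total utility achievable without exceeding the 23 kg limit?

Ranking by ratio (utility/kg): climbing harness 34.33, binoculars 33.67, headlamp 28.00.
The ratio heuristic lands on rain jacket + headlamp + binoculars + climbing harness (696) but leaves 1 kg idle.
Dropping headlamp frees 4 kg; slotting in stove (5 kg) lifts the total to 698 at 23 kg.
An exhaustive check of the 256 subsets confirms 698.

698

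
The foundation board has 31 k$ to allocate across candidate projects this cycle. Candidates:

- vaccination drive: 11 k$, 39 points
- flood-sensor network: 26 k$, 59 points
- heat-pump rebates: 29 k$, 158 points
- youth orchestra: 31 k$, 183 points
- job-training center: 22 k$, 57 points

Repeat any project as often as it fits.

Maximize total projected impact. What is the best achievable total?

By projected impact per k$: youth orchestra 5.90, heat-pump rebates 5.45, vaccination drive 3.55 lead.
The ratio ordering already packs tightly: youth orchestra, 31 k$, 183.
That's the maximum — no swap from here does better than 183.

183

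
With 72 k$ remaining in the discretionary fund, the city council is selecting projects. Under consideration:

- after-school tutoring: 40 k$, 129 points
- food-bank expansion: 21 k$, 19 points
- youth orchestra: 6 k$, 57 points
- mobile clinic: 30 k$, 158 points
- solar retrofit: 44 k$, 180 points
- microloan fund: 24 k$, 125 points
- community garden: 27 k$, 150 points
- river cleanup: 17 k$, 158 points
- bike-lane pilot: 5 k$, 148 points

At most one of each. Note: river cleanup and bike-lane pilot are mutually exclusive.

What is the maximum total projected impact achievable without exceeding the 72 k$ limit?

Youth orchestra + mobile clinic + community garden + bike-lane pilot uses 68 of the 72 k$ and totals 513.

513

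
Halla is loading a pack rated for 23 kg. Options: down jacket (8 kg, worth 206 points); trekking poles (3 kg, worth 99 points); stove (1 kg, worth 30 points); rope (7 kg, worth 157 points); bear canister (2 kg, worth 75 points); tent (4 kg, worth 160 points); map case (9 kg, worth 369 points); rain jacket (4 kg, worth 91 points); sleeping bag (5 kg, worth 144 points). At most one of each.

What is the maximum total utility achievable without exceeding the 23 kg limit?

847

Greedy by ratio would take trekking poles + stove + bear canister + tent + map case + rain jacket: 23 kg used, total 824.
Dropping stove and rain jacket frees 5 kg; slotting in sleeping bag (5 kg) lifts the total to 847 at 23 kg.
The closest alternative, trekking poles + stove + bear canister + tent + map case + rain jacket, reaches only 824.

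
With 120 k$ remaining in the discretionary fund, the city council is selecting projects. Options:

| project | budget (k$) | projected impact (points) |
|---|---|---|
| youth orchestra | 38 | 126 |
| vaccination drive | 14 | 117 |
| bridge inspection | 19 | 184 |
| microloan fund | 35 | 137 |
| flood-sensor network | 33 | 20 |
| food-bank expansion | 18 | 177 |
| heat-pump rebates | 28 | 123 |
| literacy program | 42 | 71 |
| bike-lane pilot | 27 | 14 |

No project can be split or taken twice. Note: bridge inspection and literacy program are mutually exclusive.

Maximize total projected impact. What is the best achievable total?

The ratio ordering already packs tightly: vaccination drive + bridge inspection + microloan fund + food-bank expansion + heat-pump rebates, 114 k$, 738.
The closest alternative, youth orchestra + vaccination drive + bridge inspection + food-bank expansion + heat-pump rebates, reaches only 727.

738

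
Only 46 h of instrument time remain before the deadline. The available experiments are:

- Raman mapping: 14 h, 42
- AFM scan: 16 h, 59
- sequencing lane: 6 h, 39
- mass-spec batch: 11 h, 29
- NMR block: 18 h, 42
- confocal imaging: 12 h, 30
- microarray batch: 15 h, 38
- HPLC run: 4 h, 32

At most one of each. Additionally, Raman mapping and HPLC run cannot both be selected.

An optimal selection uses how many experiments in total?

The maximum expected citations within 46 h is 172.
AFM scan + sequencing lane + NMR block + HPLC run hits 172 at 44 h.
Any selection reaching 172 contains exactly 4 experiments.

4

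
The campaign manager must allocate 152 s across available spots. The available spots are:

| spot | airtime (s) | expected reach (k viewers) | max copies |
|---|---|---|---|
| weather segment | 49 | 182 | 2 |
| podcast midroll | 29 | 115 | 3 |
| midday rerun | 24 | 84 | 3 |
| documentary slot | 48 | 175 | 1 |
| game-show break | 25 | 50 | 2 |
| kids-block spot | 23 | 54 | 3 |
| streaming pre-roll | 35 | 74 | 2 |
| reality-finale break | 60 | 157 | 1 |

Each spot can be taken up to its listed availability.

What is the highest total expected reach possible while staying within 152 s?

563

Filling by ratio: weather segment + 3×podcast midroll for 527, with 16 s left unused.
The 58 s tied up in 2×podcast midroll is better spent on weather segment + midday rerun — total rises to 563 (151 s).
No other feasible combination exceeds 563.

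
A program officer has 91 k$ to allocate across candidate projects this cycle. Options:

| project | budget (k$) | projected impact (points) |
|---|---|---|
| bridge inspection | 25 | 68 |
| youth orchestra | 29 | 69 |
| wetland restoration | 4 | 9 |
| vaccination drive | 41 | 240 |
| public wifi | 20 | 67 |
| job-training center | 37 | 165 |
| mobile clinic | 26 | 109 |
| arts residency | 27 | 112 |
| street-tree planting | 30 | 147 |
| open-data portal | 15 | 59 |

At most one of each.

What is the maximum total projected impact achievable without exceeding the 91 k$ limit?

455

Density check — vaccination drive 5.85, street-tree planting 4.90, job-training center 4.46, mobile clinic 4.19 are the best per k$.
Wetland restoration + vaccination drive + street-tree planting + open-data portal uses 90 of the 91 k$ and totals 455.
That's the maximum — no swap from here does better than 455.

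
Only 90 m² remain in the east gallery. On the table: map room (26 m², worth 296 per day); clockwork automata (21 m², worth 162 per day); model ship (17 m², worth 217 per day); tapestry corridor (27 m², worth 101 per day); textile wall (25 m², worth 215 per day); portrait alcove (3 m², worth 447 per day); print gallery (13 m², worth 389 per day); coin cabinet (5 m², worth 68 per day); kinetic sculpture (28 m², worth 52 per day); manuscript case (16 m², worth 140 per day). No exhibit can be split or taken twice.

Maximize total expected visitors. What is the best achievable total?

Density check — portrait alcove 149.00, print gallery 29.92, coin cabinet 13.60, model ship 12.76 are the best per m².
Filling by ratio: map room + model ship + portrait alcove + print gallery + coin cabinet + manuscript case for 1557, with 10 m² left unused.
Dropping manuscript case frees 16 m²; slotting in textile wall (25 m²) lifts the total to 1632 at 89 m².
Next best is map room + clockwork automata + model ship + portrait alcove + print gallery + coin cabinet at 1579 (85 m²) — short by 53.

1632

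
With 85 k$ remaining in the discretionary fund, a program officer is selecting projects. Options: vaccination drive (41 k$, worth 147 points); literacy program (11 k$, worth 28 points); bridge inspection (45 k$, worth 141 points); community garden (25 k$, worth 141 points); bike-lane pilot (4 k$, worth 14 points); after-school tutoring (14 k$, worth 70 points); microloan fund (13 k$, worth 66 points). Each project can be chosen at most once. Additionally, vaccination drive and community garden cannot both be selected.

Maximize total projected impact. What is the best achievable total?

Greedy by ratio would take literacy program + community garden + bike-lane pilot + after-school tutoring + microloan fund: 67 k$ used, total 319.
The 28 k$ tied up in literacy program and bike-lane pilot and microloan fund is better spent on bridge inspection — total rises to 352 (84 k$).

352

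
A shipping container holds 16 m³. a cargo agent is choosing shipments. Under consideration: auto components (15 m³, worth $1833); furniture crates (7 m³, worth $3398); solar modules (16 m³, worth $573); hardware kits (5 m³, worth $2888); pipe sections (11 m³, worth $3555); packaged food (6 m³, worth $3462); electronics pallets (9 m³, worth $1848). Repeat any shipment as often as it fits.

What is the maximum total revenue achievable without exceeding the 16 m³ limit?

The ratio heuristic lands on 3×hardware kits (8664) but leaves 1 m³ idle.
Replace hardware kits with packaged food: the trade gains 574 net, giving 9238 at 16 m³.

9238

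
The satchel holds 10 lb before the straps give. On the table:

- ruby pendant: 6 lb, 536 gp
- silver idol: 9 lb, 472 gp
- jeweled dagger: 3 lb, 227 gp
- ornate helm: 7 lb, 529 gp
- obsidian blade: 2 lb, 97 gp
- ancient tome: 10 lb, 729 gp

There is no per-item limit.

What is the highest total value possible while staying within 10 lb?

763

The ratio ordering already packs tightly: ruby pendant + jeweled dagger, 9 lb, 763.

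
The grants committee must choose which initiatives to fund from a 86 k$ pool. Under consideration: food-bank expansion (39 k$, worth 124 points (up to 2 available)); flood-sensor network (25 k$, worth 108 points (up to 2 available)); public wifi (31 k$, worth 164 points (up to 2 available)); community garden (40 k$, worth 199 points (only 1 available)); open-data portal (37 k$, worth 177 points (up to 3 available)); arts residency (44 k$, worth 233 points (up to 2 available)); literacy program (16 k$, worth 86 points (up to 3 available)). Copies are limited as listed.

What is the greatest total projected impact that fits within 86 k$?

435

By projected impact per k$: literacy program 5.38, arts residency 5.30, public wifi 5.29 lead.
Taking the top-ratio projects first gives public wifi + 3×literacy program for 422 (79 k$).
Dropping public wifi frees 31 k$; slotting in open-data portal (37 k$) lifts the total to 435 at 85 k$.
Nothing else within 86 k$ beats 435.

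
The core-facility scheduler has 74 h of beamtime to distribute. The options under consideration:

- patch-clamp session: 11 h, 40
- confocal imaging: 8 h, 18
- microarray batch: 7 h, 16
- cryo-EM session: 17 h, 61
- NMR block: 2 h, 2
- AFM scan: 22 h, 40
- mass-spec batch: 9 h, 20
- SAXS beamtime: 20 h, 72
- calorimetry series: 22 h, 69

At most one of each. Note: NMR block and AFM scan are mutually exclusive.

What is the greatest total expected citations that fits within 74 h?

244

Patch-clamp session + cryo-EM session + NMR block + SAXS beamtime + calorimetry series uses 72 of the 74 h and totals 244.
Runner-up patch-clamp session + cryo-EM session + SAXS beamtime + calorimetry series tops out at 242.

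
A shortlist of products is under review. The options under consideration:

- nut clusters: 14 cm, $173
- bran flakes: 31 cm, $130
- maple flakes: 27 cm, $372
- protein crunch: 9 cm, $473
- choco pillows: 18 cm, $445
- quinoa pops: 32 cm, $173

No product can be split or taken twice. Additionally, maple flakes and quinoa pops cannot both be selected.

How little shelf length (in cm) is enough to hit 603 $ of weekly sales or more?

23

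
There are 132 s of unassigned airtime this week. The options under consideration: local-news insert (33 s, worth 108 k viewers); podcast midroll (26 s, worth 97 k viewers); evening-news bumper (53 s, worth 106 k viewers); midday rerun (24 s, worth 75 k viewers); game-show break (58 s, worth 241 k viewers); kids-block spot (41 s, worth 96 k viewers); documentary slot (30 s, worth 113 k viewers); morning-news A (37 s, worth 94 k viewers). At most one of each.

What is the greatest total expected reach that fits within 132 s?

Taking the top-ratio spots first gives podcast midroll + game-show break + documentary slot for 451 (114 s).
Dropping podcast midroll frees 26 s; slotting in local-news insert (33 s) lifts the total to 462 at 121 s.
The spare 11 s is too small for any remaining spot, and no exchange beats 462.

462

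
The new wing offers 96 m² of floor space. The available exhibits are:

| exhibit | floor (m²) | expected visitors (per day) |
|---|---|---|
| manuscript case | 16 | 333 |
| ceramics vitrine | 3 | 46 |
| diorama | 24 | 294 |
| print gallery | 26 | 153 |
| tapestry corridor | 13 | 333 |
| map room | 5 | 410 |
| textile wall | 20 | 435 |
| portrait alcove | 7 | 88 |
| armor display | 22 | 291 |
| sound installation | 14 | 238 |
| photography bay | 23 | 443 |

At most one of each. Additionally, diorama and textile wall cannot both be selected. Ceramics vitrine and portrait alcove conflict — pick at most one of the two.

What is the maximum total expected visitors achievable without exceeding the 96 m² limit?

2238

Ranking by ratio (expected visitors/m²): map room 82.00, tapestry corridor 25.62, textile wall 21.75.
Taking manuscript case + ceramics vitrine + tapestry corridor + map room + textile wall + sound installation + photography bay: 94 m² used, 2238 in expected visitors.
The spare 2 m² is too small for any remaining exhibit, and no feasible exchange beats 2238.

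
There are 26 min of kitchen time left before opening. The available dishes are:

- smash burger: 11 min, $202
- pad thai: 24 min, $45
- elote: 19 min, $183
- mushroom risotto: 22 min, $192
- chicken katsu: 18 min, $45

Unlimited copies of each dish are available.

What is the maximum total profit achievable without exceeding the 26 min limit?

404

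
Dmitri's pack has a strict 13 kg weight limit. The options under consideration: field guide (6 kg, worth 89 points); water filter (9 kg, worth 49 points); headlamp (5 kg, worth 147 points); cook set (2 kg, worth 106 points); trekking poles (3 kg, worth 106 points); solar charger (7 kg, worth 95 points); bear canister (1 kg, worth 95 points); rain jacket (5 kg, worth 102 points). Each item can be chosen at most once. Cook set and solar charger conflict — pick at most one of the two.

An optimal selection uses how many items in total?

4

Best achievable utility is 454.
One optimal bundle: headlamp + cook set + trekking poles + bear canister (11 kg).
All optima have 4 items.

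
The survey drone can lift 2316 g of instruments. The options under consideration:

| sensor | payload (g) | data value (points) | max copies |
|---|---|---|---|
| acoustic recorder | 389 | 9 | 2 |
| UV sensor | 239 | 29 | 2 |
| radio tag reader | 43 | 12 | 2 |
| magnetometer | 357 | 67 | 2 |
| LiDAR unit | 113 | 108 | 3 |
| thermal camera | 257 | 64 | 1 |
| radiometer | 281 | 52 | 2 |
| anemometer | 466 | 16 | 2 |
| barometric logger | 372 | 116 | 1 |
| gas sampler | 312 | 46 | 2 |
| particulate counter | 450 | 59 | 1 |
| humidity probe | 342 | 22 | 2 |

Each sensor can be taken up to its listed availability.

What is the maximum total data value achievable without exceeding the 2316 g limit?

Filling by ratio: UV sensor + 2×radio tag reader + 2×magnetometer + 3×LiDAR unit + thermal camera + radiometer + barometric logger for 743, with 28 g left unused.
Replace UV sensor and radio tag reader with radiometer: the trade gains 11 net, giving 754 at 2287 g.
Nothing else within 2316 g beats 754.

754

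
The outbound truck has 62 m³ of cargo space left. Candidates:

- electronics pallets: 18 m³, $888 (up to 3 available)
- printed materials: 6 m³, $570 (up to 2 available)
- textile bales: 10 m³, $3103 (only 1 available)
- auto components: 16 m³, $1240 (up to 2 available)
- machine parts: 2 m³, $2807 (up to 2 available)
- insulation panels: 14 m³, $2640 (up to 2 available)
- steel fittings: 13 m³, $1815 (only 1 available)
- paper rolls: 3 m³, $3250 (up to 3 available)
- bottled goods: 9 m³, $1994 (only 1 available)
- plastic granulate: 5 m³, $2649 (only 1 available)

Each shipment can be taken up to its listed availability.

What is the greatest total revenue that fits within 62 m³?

26966

The ratio heuristic lands on printed materials + textile bales + 2×machine parts + insulation panels + 3×paper rolls + bottled goods + plastic granulate (26320) but leaves 5 m³ idle.
The 9 m³ tied up in bottled goods is better spent on insulation panels — total rises to 26966 (62 m³).
Nothing else within 62 m³ beats 26966.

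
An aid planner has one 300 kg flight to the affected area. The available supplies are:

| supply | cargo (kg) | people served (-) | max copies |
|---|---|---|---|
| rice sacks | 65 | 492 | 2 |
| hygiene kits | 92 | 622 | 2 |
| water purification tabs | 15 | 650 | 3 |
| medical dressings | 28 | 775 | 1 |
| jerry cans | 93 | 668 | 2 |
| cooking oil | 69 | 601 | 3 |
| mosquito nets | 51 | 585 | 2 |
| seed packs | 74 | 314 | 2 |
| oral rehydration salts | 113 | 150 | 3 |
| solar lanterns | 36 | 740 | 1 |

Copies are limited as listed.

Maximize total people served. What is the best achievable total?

Density check — water purification tabs 43.33, medical dressings 27.68, solar lanterns 20.56, mosquito nets 11.47 are the best per kg.
The ratio heuristic lands on 3×water purification tabs + medical dressings + cooking oil + 2×mosquito nets + solar lanterns (5236) but leaves 20 kg idle.
Dropping mosquito nets frees 51 kg; slotting in cooking oil (69 kg) lifts the total to 5252 at 298 kg.
Nothing else within 300 kg beats 5252.

5252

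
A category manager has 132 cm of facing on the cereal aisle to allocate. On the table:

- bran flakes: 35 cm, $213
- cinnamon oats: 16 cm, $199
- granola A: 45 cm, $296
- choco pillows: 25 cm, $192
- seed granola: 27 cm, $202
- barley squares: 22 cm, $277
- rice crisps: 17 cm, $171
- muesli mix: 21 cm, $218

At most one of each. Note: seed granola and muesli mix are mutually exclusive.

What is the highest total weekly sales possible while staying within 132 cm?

1182

Cinnamon oats + granola A + choco pillows + barley squares + muesli mix uses 129 of the 132 cm and totals 1182.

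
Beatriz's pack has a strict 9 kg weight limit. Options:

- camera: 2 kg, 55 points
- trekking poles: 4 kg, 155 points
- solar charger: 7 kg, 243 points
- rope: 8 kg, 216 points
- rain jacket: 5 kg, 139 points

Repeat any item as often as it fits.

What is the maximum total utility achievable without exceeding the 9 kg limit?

310

The ratio ordering already packs tightly: 2×trekking poles, 8 kg, 310.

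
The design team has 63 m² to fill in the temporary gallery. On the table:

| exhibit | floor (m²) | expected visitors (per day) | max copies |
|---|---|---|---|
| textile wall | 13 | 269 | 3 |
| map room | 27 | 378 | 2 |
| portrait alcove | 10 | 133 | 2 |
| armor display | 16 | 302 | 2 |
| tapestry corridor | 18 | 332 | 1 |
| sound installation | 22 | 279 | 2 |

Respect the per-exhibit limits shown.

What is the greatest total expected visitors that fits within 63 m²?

1205

Greedy by ratio would take 3×textile wall + armor display: 55 m² used, total 1109.
Replace 2×textile wall with armor display + tapestry corridor: the trade gains 96 net, giving 1205 at 63 m².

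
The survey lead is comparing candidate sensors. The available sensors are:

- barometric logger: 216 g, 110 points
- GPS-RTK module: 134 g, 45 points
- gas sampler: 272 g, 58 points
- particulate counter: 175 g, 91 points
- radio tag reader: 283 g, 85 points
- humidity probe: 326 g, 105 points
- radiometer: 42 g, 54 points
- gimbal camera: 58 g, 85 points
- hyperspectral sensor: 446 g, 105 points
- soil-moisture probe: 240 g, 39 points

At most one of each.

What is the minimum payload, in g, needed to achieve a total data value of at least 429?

817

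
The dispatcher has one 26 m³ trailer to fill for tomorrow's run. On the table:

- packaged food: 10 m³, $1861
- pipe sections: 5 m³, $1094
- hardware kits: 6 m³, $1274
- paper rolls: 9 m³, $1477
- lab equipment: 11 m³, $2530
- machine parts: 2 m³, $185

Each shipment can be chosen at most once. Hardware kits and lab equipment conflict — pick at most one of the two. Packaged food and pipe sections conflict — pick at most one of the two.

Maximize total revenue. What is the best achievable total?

5101

Taking pipe sections + paper rolls + lab equipment: 25 m³ used, 5101 in revenue.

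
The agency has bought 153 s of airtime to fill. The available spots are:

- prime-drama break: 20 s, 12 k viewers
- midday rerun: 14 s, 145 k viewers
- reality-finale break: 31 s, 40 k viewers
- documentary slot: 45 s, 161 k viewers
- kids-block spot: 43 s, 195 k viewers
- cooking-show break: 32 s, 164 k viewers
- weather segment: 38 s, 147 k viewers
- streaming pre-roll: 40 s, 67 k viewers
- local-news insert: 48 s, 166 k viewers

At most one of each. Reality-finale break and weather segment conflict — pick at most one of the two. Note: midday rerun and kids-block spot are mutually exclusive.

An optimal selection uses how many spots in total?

The maximum expected reach within 153 s is 636.
For example midday rerun + documentary slot + cooking-show break + local-news insert achieves it, using 139 s.
Any selection reaching 636 contains exactly 4 spots.

4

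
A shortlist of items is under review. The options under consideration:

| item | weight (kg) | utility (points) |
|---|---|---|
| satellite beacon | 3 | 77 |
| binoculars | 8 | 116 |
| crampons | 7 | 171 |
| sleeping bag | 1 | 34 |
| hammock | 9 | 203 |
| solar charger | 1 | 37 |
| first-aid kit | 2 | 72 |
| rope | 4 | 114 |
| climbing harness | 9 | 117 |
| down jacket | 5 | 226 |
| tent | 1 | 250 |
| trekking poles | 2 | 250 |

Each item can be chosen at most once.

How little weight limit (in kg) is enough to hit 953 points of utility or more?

16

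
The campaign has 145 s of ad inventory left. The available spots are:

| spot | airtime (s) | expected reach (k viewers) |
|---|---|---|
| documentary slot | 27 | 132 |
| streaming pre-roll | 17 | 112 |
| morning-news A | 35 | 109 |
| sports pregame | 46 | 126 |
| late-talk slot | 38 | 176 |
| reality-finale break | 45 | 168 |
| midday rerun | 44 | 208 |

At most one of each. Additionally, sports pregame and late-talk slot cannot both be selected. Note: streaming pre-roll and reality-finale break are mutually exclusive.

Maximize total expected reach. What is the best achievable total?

Taking documentary slot + streaming pre-roll + late-talk slot + midday rerun: 126 s used, 628 in expected reach.
An exhaustive check of the 128 subsets confirms 628.

628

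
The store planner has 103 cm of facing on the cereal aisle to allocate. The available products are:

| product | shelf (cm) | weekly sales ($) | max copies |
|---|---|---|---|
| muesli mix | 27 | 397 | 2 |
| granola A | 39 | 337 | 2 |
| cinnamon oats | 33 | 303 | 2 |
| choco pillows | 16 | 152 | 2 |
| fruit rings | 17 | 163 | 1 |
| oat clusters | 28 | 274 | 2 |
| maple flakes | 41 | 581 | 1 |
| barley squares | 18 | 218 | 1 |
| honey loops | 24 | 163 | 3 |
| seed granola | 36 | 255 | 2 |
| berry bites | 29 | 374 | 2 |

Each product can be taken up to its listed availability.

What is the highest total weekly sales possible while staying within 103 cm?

By weekly sales per cm: muesli mix 14.70, maple flakes 14.17, berry bites 12.90, barley squares 12.11 lead.
The ratio heuristic lands on 2×muesli mix + maple flakes (1375) but leaves 8 cm idle.
Dropping maple flakes frees 41 cm; slotting in barley squares + berry bites (47 cm) lifts the total to 1386 at 101 cm.
No other feasible combination exceeds 1386.

1386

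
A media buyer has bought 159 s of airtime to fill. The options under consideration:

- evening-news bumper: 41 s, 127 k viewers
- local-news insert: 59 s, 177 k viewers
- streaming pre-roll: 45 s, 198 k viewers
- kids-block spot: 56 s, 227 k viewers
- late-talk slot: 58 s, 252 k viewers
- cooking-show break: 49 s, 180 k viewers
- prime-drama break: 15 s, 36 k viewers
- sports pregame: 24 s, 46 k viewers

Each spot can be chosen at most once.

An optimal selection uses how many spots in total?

Optimal total is 677.
streaming pre-roll + kids-block spot + late-talk slot hits 677 at 159 s.
Every optimal selection uses 3 spots.

3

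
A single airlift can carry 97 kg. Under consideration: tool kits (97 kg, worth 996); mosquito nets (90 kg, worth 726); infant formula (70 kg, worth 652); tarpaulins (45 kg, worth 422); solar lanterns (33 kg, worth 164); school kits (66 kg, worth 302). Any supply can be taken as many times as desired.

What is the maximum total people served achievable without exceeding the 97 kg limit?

Tool kits uses 97 of the 97 kg and totals 996.
That's the maximum — no swap from here does better than 996.

996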